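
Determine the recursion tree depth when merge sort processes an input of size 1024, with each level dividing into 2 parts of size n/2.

For divide and conquer with division factor 2:

Problem sizes at each level:
Level 0: 1024
Level 1: 512
Level 2: 256
Level 3: 128
Level 4: 64
Level 5: 32
Level 6: 16
Level 7: 8
Level 8: 4
Level 9: 2
Level 10: 1

The root is level 0 and the size-1 base case is level 10 (the tree spans levels 0 through 10, i.e. 11 levels counting the root), so the depth is the number of divisions: log_2(1024) = 10

The recursion tree depth is log_2(1024) = 10. At each level, the problem size is divided by 2, so it takes 10 divisions to reduce to a base case of size 1. The algorithm makes 2 recursive calls at each level.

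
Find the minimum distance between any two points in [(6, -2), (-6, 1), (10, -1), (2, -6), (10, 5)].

Computing all pairwise distances among 5 points:

d((6, -2), (-6, 1)) = 12.3693
d((6, -2), (10, -1)) = 4.1231 <-- minimum
d((6, -2), (2, -6)) = 5.6569
d((6, -2), (10, 5)) = 8.0623
d((-6, 1), (10, -1)) = 16.1245
d((-6, 1), (2, -6)) = 10.6301
d((-6, 1), (10, 5)) = 16.4924
d((10, -1), (2, -6)) = 9.434
d((10, -1), (10, 5)) = 6.0
d((2, -6), (10, 5)) = 13.6015

Closest pair: (6, -2) and (10, -1) with distance 4.1231

The closest pair is (6, -2) and (10, -1) with Euclidean distance 4.1231. For 5 points, brute-force pairwise comparison is shown above. For large n, the divide-and-conquer algorithm (sort by x, recurse on halves, check the dividing strip) achieves O(n log n).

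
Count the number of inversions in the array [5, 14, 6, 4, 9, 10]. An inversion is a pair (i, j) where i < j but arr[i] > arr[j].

Finding inversions in [5, 14, 6, 4, 9, 10]:

(0, 3): arr[0]=5 > arr[3]=4
(1, 2): arr[1]=14 > arr[2]=6
(1, 3): arr[1]=14 > arr[3]=4
(1, 4): arr[1]=14 > arr[4]=9
(1, 5): arr[1]=14 > arr[5]=10
(2, 3): arr[2]=6 > arr[3]=4

Total inversions: 6

The array has 6 inversion(s): (0,3), (1,2), (1,3), (1,4), (1,5), (2,3). Each pair (i,j) satisfies i < j and arr[i] > arr[j].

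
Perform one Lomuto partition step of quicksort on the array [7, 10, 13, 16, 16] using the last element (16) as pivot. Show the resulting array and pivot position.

Lomuto partition with pivot = 16:

Initial array: [7, 10, 13, 16, 16]

arr[0]=7 <= 16: swap with position 0, array becomes [7, 10, 13, 16, 16]
arr[1]=10 <= 16: swap with position 1, array becomes [7, 10, 13, 16, 16]
arr[2]=13 <= 16: swap with position 2, array becomes [7, 10, 13, 16, 16]
arr[3]=16 <= 16: swap with position 3, array becomes [7, 10, 13, 16, 16]

Place pivot at position 4: [7, 10, 13, 16, 16]
Pivot position: 4

After partitioning with pivot 16, the array becomes [7, 10, 13, 16, 16]. The pivot is placed at index 4. All elements to the left of the pivot are <= 16, and all elements to the right are > 16.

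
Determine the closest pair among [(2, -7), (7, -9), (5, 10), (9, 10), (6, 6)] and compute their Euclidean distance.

Computing all pairwise distances among 5 points:

d((2, -7), (7, -9)) = 5.3852
d((2, -7), (5, 10)) = 17.2627
d((2, -7), (9, 10)) = 18.3848
d((2, -7), (6, 6)) = 13.6015
d((7, -9), (5, 10)) = 19.105
d((7, -9), (9, 10)) = 19.105
d((7, -9), (6, 6)) = 15.0333
d((5, 10), (9, 10)) = 4.0 <-- minimum
d((5, 10), (6, 6)) = 4.1231
d((9, 10), (6, 6)) = 5.0

Closest pair: (5, 10) and (9, 10) with distance 4.0

The closest pair is (5, 10) and (9, 10) with Euclidean distance 4.0. For 5 points, brute-force pairwise comparison is shown above. For large n, the divide-and-conquer algorithm (sort by x, recurse on halves, check the dividing strip) achieves O(n log n).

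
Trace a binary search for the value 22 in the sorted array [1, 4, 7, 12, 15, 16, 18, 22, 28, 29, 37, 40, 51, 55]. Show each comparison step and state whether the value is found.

Binary search for 22 in [1, 4, 7, 12, 15, 16, 18, 22, 28, 29, 37, 40, 51, 55]:

lo=0, hi=13, mid=6, arr[mid]=18 -> 18 < 22, search right half
lo=7, hi=13, mid=10, arr[mid]=37 -> 37 > 22, search left half
lo=7, hi=9, mid=8, arr[mid]=28 -> 28 > 22, search left half
lo=7, hi=7, mid=7, arr[mid]=22 -> Found target at index 7!

Binary search finds 22 at index 7 after 4 comparisons. The search repeatedly halves the search space by comparing with the middle element.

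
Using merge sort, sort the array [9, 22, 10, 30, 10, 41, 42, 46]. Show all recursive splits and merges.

Merge sort trace:

Split: [9, 22, 10, 30, 10, 41, 42, 46] -> [9, 22, 10, 30] and [10, 41, 42, 46]
  Split: [9, 22, 10, 30] -> [9, 22] and [10, 30]
    Split: [9, 22] -> [9] and [22]
    Merge: [9] + [22] -> [9, 22]
    Split: [10, 30] -> [10] and [30]
    Merge: [10] + [30] -> [10, 30]
  Merge: [9, 22] + [10, 30] -> [9, 10, 22, 30]
  Split: [10, 41, 42, 46] -> [10, 41] and [42, 46]
    Split: [10, 41] -> [10] and [41]
    Merge: [10] + [41] -> [10, 41]
    Split: [42, 46] -> [42] and [46]
    Merge: [42] + [46] -> [42, 46]
  Merge: [10, 41] + [42, 46] -> [10, 41, 42, 46]
Merge: [9, 10, 22, 30] + [10, 41, 42, 46] -> [9, 10, 10, 22, 30, 41, 42, 46]

Final sorted array: [9, 10, 10, 22, 30, 41, 42, 46]

The merge sort proceeds by recursively splitting the array and merging sorted halves.
After all merges, the sorted array is [9, 10, 10, 22, 30, 41, 42, 46].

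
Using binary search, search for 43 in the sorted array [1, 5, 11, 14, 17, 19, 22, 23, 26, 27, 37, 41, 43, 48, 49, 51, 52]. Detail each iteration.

Binary search for 43 in [1, 5, 11, 14, 17, 19, 22, 23, 26, 27, 37, 41, 43, 48, 49, 51, 52]:

lo=0, hi=16, mid=8, arr[mid]=26 -> 26 < 43, search right half
lo=9, hi=16, mid=12, arr[mid]=43 -> Found target at index 12!

Binary search finds 43 at index 12 after 2 comparisons. The search repeatedly halves the search space by comparing with the middle element.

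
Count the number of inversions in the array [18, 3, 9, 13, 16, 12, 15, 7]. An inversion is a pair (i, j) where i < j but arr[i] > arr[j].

Finding inversions in [18, 3, 9, 13, 16, 12, 15, 7]:

(0, 1): arr[0]=18 > arr[1]=3
(0, 2): arr[0]=18 > arr[2]=9
(0, 3): arr[0]=18 > arr[3]=13
(0, 4): arr[0]=18 > arr[4]=16
(0, 5): arr[0]=18 > arr[5]=12
(0, 6): arr[0]=18 > arr[6]=15
(0, 7): arr[0]=18 > arr[7]=7
(2, 7): arr[2]=9 > arr[7]=7
(3, 5): arr[3]=13 > arr[5]=12
(3, 7): arr[3]=13 > arr[7]=7
(4, 5): arr[4]=16 > arr[5]=12
(4, 6): arr[4]=16 > arr[6]=15
(4, 7): arr[4]=16 > arr[7]=7
(5, 7): arr[5]=12 > arr[7]=7
(6, 7): arr[6]=15 > arr[7]=7

Total inversions: 15

The array has 15 inversion(s): (0,1), (0,2), (0,3), (0,4), (0,5), (0,6), (0,7), (2,7), (3,5), (3,7), (4,5), (4,6), (4,7), (5,7), (6,7). Each pair (i,j) satisfies i < j and arr[i] > arr[j].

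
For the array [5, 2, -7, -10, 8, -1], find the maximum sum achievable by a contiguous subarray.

Using Kadane's algorithm on [5, 2, -7, -10, 8, -1]:

Scanning through the array:
Position 1 (value 2): max_ending_here = 7, max_so_far = 7
Position 2 (value -7): max_ending_here = 0, max_so_far = 7
Position 3 (value -10): max_ending_here = -10, max_so_far = 7
Position 4 (value 8): max_ending_here = 8, max_so_far = 8
Position 5 (value -1): max_ending_here = 7, max_so_far = 8

Maximum subarray: [8]
Maximum sum: 8

The maximum subarray is [8] with sum 8. This subarray runs from index 4 to index 4.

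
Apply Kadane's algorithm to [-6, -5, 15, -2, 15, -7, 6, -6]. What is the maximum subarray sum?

Using Kadane's algorithm on [-6, -5, 15, -2, 15, -7, 6, -6]:

Scanning through the array:
Position 1 (value -5): max_ending_here = -5, max_so_far = -5
Position 2 (value 15): max_ending_here = 15, max_so_far = 15
Position 3 (value -2): max_ending_here = 13, max_so_far = 15
Position 4 (value 15): max_ending_here = 28, max_so_far = 28
Position 5 (value -7): max_ending_here = 21, max_so_far = 28
Position 6 (value 6): max_ending_here = 27, max_so_far = 28
Position 7 (value -6): max_ending_here = 21, max_so_far = 28

Maximum subarray: [15, -2, 15]
Maximum sum: 28

The maximum subarray is [15, -2, 15] with sum 28. This subarray runs from index 2 to index 4.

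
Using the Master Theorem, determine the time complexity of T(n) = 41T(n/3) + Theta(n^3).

Master Theorem for T(n) = 41T(n/3) + O(n^3):

a = 41, b = 3, c = 3
log_b(a) = log_3(41) = 3.3802

Case 1: c = 3 < log_3(41) = 3.3802
T(n) = O(n^(log_3 41))

For T(n) = 41T(n/3) + O(n^3): log_3(41) = 3.3802. This is Case 1 of the Master Theorem (c < log_b(a), work dominated by leaves), giving O(n^(log_3 41)).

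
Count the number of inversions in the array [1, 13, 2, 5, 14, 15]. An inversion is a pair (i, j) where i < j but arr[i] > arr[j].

Finding inversions in [1, 13, 2, 5, 14, 15]:

(1, 2): arr[1]=13 > arr[2]=2
(1, 3): arr[1]=13 > arr[3]=5

Total inversions: 2

The array has 2 inversion(s): (1,2), (1,3). Each pair (i,j) satisfies i < j and arr[i] > arr[j].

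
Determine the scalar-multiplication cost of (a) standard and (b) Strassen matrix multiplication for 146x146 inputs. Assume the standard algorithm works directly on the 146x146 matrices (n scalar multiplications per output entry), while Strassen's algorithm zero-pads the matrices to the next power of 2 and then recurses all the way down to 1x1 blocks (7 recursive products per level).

Matrix multiplication for 146x146 matrices:

Strassen's algorithm requires power-of-2 dimensions. Pad 146x146 to 256x256 (next power of 2).

Standard algorithm: 146^3 = 3112136 multiplications
Strassen's algorithm: 7^(log2(256)) = 7^8 = 5764801 multiplications
Difference: 3112136 - 5764801 = -2652665 (Strassen uses MORE here due to padding overhead — for small or just-over-power-of-2 n, padding can outweigh the per-level savings)

Standard: 3112136 multiplications (146^3). Strassen: 5764801 multiplications (7^8, after padding to 256x256). Strassen reduces 8 recursive multiplications to 7 at each level.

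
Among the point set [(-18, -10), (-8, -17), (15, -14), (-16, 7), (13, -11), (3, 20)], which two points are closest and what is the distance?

Computing all pairwise distances among 6 points:

d((-18, -10), (-8, -17)) = 12.2066
d((-18, -10), (15, -14)) = 33.2415
d((-18, -10), (-16, 7)) = 17.1172
d((-18, -10), (13, -11)) = 31.0161
d((-18, -10), (3, 20)) = 36.6197
d((-8, -17), (15, -14)) = 23.1948
d((-8, -17), (-16, 7)) = 25.2982
d((-8, -17), (13, -11)) = 21.8403
d((-8, -17), (3, 20)) = 38.6005
d((15, -14), (-16, 7)) = 37.4433
d((15, -14), (13, -11)) = 3.6056 <-- minimum
d((15, -14), (3, 20)) = 36.0555
d((-16, 7), (13, -11)) = 34.1321
d((-16, 7), (3, 20)) = 23.0217
d((13, -11), (3, 20)) = 32.573

Closest pair: (15, -14) and (13, -11) with distance 3.6056

The closest pair is (15, -14) and (13, -11) with Euclidean distance 3.6056. For 6 points, brute-force pairwise comparison is shown above. For large n, the divide-and-conquer algorithm (sort by x, recurse on halves, check the dividing strip) achieves O(n log n).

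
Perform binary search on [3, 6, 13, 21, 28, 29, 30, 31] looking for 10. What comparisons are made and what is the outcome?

Binary search for 10 in [3, 6, 13, 21, 28, 29, 30, 31]:

lo=0, hi=7, mid=3, arr[mid]=21 -> 21 > 10, search left half
lo=0, hi=2, mid=1, arr[mid]=6 -> 6 < 10, search right half
lo=2, hi=2, mid=2, arr[mid]=13 -> 13 > 10, search left half
lo=2 > hi=1, target 10 not found

Binary search determines that 10 is not in the array after 3 comparisons. The search space was exhausted without finding the target.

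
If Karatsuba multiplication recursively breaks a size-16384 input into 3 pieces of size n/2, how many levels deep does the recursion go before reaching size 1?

For divide and conquer with division factor 2:

Problem sizes at each level:
Level 0: 16384
Level 1: 8192
Level 2: 4096
Level 3: 2048
Level 4: 1024
Level 5: 512
Level 6: 256
Level 7: 128
Level 8: 64
Level 9: 32
Level 10: 16
Level 11: 8
Level 12: 4
Level 13: 2
Level 14: 1

The root is level 0 and the size-1 base case is level 14 (the tree spans levels 0 through 14, i.e. 15 levels counting the root), so the depth is the number of divisions: log_2(16384) = 14

The recursion tree depth is log_2(16384) = 14. At each level, the problem size is divided by 2, so it takes 14 divisions to reduce to a base case of size 1. The algorithm makes 3 recursive calls at each level.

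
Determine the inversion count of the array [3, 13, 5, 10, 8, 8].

Finding inversions in [3, 13, 5, 10, 8, 8]:

(1, 2): arr[1]=13 > arr[2]=5
(1, 3): arr[1]=13 > arr[3]=10
(1, 4): arr[1]=13 > arr[4]=8
(1, 5): arr[1]=13 > arr[5]=8
(3, 4): arr[3]=10 > arr[4]=8
(3, 5): arr[3]=10 > arr[5]=8

Total inversions: 6

The array has 6 inversion(s): (1,2), (1,3), (1,4), (1,5), (3,4), (3,5). Each pair (i,j) satisfies i < j and arr[i] > arr[j].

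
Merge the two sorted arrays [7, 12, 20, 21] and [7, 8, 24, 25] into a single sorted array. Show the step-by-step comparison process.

Merging process:

Compare 7 vs 7: take 7 from left. Merged: [7]
Compare 12 vs 7: take 7 from right. Merged: [7, 7]
Compare 12 vs 8: take 8 from right. Merged: [7, 7, 8]
Compare 12 vs 24: take 12 from left. Merged: [7, 7, 8, 12]
Compare 20 vs 24: take 20 from left. Merged: [7, 7, 8, 12, 20]
Compare 21 vs 24: take 21 from left. Merged: [7, 7, 8, 12, 20, 21]
Append remaining from right: [24, 25]. Merged: [7, 7, 8, 12, 20, 21, 24, 25]

Final merged array: [7, 7, 8, 12, 20, 21, 24, 25]
Total comparisons: 6

The merged array is [7, 7, 8, 12, 20, 21, 24, 25], requiring 6 comparisons. The merge step runs in O(n) time where n is the total number of elements.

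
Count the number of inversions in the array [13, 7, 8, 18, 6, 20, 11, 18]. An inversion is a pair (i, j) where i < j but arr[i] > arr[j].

Finding inversions in [13, 7, 8, 18, 6, 20, 11, 18]:

(0, 1): arr[0]=13 > arr[1]=7
(0, 2): arr[0]=13 > arr[2]=8
(0, 4): arr[0]=13 > arr[4]=6
(0, 6): arr[0]=13 > arr[6]=11
(1, 4): arr[1]=7 > arr[4]=6
(2, 4): arr[2]=8 > arr[4]=6
(3, 4): arr[3]=18 > arr[4]=6
(3, 6): arr[3]=18 > arr[6]=11
(5, 6): arr[5]=20 > arr[6]=11
(5, 7): arr[5]=20 > arr[7]=18

Total inversions: 10

The array has 10 inversion(s): (0,1), (0,2), (0,4), (0,6), (1,4), (2,4), (3,4), (3,6), (5,6), (5,7). Each pair (i,j) satisfies i < j and arr[i] > arr[j].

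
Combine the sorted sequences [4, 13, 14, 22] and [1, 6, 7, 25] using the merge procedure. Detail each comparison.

Merging process:

Compare 4 vs 1: take 1 from right. Merged: [1]
Compare 4 vs 6: take 4 from left. Merged: [1, 4]
Compare 13 vs 6: take 6 from right. Merged: [1, 4, 6]
Compare 13 vs 7: take 7 from right. Merged: [1, 4, 6, 7]
Compare 13 vs 25: take 13 from left. Merged: [1, 4, 6, 7, 13]
Compare 14 vs 25: take 14 from left. Merged: [1, 4, 6, 7, 13, 14]
Compare 22 vs 25: take 22 from left. Merged: [1, 4, 6, 7, 13, 14, 22]
Append remaining from right: [25]. Merged: [1, 4, 6, 7, 13, 14, 22, 25]

Final merged array: [1, 4, 6, 7, 13, 14, 22, 25]
Total comparisons: 7

The merged array is [1, 4, 6, 7, 13, 14, 22, 25], requiring 7 comparisons. The merge step runs in O(n) time where n is the total number of elements.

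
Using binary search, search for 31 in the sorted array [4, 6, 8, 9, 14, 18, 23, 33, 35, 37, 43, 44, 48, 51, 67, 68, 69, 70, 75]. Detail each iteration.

Binary search for 31 in [4, 6, 8, 9, 14, 18, 23, 33, 35, 37, 43, 44, 48, 51, 67, 68, 69, 70, 75]:

lo=0, hi=18, mid=9, arr[mid]=37 -> 37 > 31, search left half
lo=0, hi=8, mid=4, arr[mid]=14 -> 14 < 31, search right half
lo=5, hi=8, mid=6, arr[mid]=23 -> 23 < 31, search right half
lo=7, hi=8, mid=7, arr[mid]=33 -> 33 > 31, search left half
lo=7 > hi=6, target 31 not found

Binary search determines that 31 is not in the array after 4 comparisons. The search space was exhausted without finding the target.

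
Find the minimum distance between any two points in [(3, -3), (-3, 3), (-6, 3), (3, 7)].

Computing all pairwise distances among 4 points:

d((3, -3), (-3, 3)) = 8.4853
d((3, -3), (-6, 3)) = 10.8167
d((3, -3), (3, 7)) = 10.0
d((-3, 3), (-6, 3)) = 3.0 <-- minimum
d((-3, 3), (3, 7)) = 7.2111
d((-6, 3), (3, 7)) = 9.8489

Closest pair: (-3, 3) and (-6, 3) with distance 3.0

The closest pair is (-3, 3) and (-6, 3) with Euclidean distance 3.0. For 4 points, brute-force pairwise comparison is shown above. For large n, the divide-and-conquer algorithm (sort by x, recurse on halves, check the dividing strip) achieves O(n log n).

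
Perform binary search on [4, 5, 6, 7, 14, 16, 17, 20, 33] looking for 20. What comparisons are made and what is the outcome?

Binary search for 20 in [4, 5, 6, 7, 14, 16, 17, 20, 33]:

lo=0, hi=8, mid=4, arr[mid]=14 -> 14 < 20, search right half
lo=5, hi=8, mid=6, arr[mid]=17 -> 17 < 20, search right half
lo=7, hi=8, mid=7, arr[mid]=20 -> Found target at index 7!

Binary search finds 20 at index 7 after 3 comparisons. The search repeatedly halves the search space by comparing with the middle element.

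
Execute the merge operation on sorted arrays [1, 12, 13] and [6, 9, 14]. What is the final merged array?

Merging process:

Compare 1 vs 6: take 1 from left. Merged: [1]
Compare 12 vs 6: take 6 from right. Merged: [1, 6]
Compare 12 vs 9: take 9 from right. Merged: [1, 6, 9]
Compare 12 vs 14: take 12 from left. Merged: [1, 6, 9, 12]
Compare 13 vs 14: take 13 from left. Merged: [1, 6, 9, 12, 13]
Append remaining from right: [14]. Merged: [1, 6, 9, 12, 13, 14]

Final merged array: [1, 6, 9, 12, 13, 14]
Total comparisons: 5

The merged array is [1, 6, 9, 12, 13, 14], requiring 5 comparisons. The merge step runs in O(n) time where n is the total number of elements.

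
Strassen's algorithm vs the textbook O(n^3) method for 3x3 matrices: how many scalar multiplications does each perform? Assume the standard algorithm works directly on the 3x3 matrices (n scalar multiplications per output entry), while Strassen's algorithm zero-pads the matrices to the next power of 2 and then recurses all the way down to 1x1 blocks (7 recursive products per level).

Matrix multiplication for 3x3 matrices:

Strassen's algorithm requires power-of-2 dimensions. Pad 3x3 to 4x4 (next power of 2).

Standard algorithm: 3^3 = 27 multiplications
Strassen's algorithm: 7^(log2(4)) = 7^2 = 49 multiplications
Difference: 27 - 49 = -22 (Strassen uses MORE here due to padding overhead — for small or just-over-power-of-2 n, padding can outweigh the per-level savings)

Standard: 27 multiplications (3^3). Strassen: 49 multiplications (7^2, after padding to 4x4). Strassen reduces 8 recursive multiplications to 7 at each level.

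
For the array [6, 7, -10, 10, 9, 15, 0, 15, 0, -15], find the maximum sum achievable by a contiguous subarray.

Using Kadane's algorithm on [6, 7, -10, 10, 9, 15, 0, 15, 0, -15]:

Scanning through the array:
Position 1 (value 7): max_ending_here = 13, max_so_far = 13
Position 2 (value -10): max_ending_here = 3, max_so_far = 13
Position 3 (value 10): max_ending_here = 13, max_so_far = 13
Position 4 (value 9): max_ending_here = 22, max_so_far = 22
Position 5 (value 15): max_ending_here = 37, max_so_far = 37
Position 6 (value 0): max_ending_here = 37, max_so_far = 37
Position 7 (value 15): max_ending_here = 52, max_so_far = 52
Position 8 (value 0): max_ending_here = 52, max_so_far = 52
Position 9 (value -15): max_ending_here = 37, max_so_far = 52

Maximum subarray: [6, 7, -10, 10, 9, 15, 0, 15]
Maximum sum: 52

The maximum subarray is [6, 7, -10, 10, 9, 15, 0, 15] with sum 52. This subarray runs from index 0 to index 7.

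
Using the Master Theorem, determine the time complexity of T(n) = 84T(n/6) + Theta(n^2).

Master Theorem for T(n) = 84T(n/6) + O(n^2):

a = 84, b = 6, c = 2
log_b(a) = log_6(84) = 2.4729

Case 1: c = 2 < log_6(84) = 2.4729
T(n) = O(n^(log_6 84))

For T(n) = 84T(n/6) + O(n^2): log_6(84) = 2.4729. This is Case 1 of the Master Theorem (c < log_b(a), work dominated by leaves), giving O(n^(log_6 84)).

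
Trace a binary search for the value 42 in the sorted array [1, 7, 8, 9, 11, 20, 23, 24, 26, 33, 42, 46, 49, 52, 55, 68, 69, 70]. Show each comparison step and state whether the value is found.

Binary search for 42 in [1, 7, 8, 9, 11, 20, 23, 24, 26, 33, 42, 46, 49, 52, 55, 68, 69, 70]:

lo=0, hi=17, mid=8, arr[mid]=26 -> 26 < 42, search right half
lo=9, hi=17, mid=13, arr[mid]=52 -> 52 > 42, search left half
lo=9, hi=12, mid=10, arr[mid]=42 -> Found target at index 10!

Binary search finds 42 at index 10 after 3 comparisons. The search repeatedly halves the search space by comparing with the middle element.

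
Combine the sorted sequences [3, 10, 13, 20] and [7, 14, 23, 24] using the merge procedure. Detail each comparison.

Merging process:

Compare 3 vs 7: take 3 from left. Merged: [3]
Compare 10 vs 7: take 7 from right. Merged: [3, 7]
Compare 10 vs 14: take 10 from left. Merged: [3, 7, 10]
Compare 13 vs 14: take 13 from left. Merged: [3, 7, 10, 13]
Compare 20 vs 14: take 14 from right. Merged: [3, 7, 10, 13, 14]
Compare 20 vs 23: take 20 from left. Merged: [3, 7, 10, 13, 14, 20]
Append remaining from right: [23, 24]. Merged: [3, 7, 10, 13, 14, 20, 23, 24]

Final merged array: [3, 7, 10, 13, 14, 20, 23, 24]
Total comparisons: 6

The merged array is [3, 7, 10, 13, 14, 20, 23, 24], requiring 6 comparisons. The merge step runs in O(n) time where n is the total number of elements.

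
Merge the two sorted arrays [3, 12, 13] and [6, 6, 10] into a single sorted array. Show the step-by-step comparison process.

Merging process:

Compare 3 vs 6: take 3 from left. Merged: [3]
Compare 12 vs 6: take 6 from right. Merged: [3, 6]
Compare 12 vs 6: take 6 from right. Merged: [3, 6, 6]
Compare 12 vs 10: take 10 from right. Merged: [3, 6, 6, 10]
Append remaining from left: [12, 13]. Merged: [3, 6, 6, 10, 12, 13]

Final merged array: [3, 6, 6, 10, 12, 13]
Total comparisons: 4

The merged array is [3, 6, 6, 10, 12, 13], requiring 4 comparisons. The merge step runs in O(n) time where n is the total number of elements.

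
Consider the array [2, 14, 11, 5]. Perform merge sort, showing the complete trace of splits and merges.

Merge sort trace:

Split: [2, 14, 11, 5] -> [2, 14] and [11, 5]
  Split: [2, 14] -> [2] and [14]
  Merge: [2] + [14] -> [2, 14]
  Split: [11, 5] -> [11] and [5]
  Merge: [11] + [5] -> [5, 11]
Merge: [2, 14] + [5, 11] -> [2, 5, 11, 14]

Final sorted array: [2, 5, 11, 14]

The merge sort proceeds by recursively splitting the array and merging sorted halves.
After all merges, the sorted array is [2, 5, 11, 14].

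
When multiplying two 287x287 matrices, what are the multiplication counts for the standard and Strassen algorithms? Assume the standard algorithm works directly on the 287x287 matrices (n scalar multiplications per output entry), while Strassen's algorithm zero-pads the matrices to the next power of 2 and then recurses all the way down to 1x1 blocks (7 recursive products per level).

Matrix multiplication for 287x287 matrices:

Strassen's algorithm requires power-of-2 dimensions. Pad 287x287 to 512x512 (next power of 2).

Standard algorithm: 287^3 = 23639903 multiplications
Strassen's algorithm: 7^(log2(512)) = 7^9 = 40353607 multiplications
Difference: 23639903 - 40353607 = -16713704 (Strassen uses MORE here due to padding overhead — for small or just-over-power-of-2 n, padding can outweigh the per-level savings)

Standard: 23639903 multiplications (287^3). Strassen: 40353607 multiplications (7^9, after padding to 512x512). Strassen reduces 8 recursive multiplications to 7 at each level.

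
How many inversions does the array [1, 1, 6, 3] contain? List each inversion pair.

Finding inversions in [1, 1, 6, 3]:

(2, 3): arr[2]=6 > arr[3]=3

Total inversions: 1

The array has 1 inversion(s): (2,3). Each pair (i,j) satisfies i < j and arr[i] > arr[j].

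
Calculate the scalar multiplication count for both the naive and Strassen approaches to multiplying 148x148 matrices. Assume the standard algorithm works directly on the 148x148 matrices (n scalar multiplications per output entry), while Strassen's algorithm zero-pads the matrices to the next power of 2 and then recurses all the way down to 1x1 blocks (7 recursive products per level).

Matrix multiplication for 148x148 matrices:

Strassen's algorithm requires power-of-2 dimensions. Pad 148x148 to 256x256 (next power of 2).

Standard algorithm: 148^3 = 3241792 multiplications
Strassen's algorithm: 7^(log2(256)) = 7^8 = 5764801 multiplications
Difference: 3241792 - 5764801 = -2523009 (Strassen uses MORE here due to padding overhead — for small or just-over-power-of-2 n, padding can outweigh the per-level savings)

Standard: 3241792 multiplications (148^3). Strassen: 5764801 multiplications (7^8, after padding to 256x256). Strassen reduces 8 recursive multiplications to 7 at each level.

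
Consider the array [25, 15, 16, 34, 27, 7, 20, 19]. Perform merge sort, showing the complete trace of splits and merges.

Merge sort trace:

Split: [25, 15, 16, 34, 27, 7, 20, 19] -> [25, 15, 16, 34] and [27, 7, 20, 19]
  Split: [25, 15, 16, 34] -> [25, 15] and [16, 34]
    Split: [25, 15] -> [25] and [15]
    Merge: [25] + [15] -> [15, 25]
    Split: [16, 34] -> [16] and [34]
    Merge: [16] + [34] -> [16, 34]
  Merge: [15, 25] + [16, 34] -> [15, 16, 25, 34]
  Split: [27, 7, 20, 19] -> [27, 7] and [20, 19]
    Split: [27, 7] -> [27] and [7]
    Merge: [27] + [7] -> [7, 27]
    Split: [20, 19] -> [20] and [19]
    Merge: [20] + [19] -> [19, 20]
  Merge: [7, 27] + [19, 20] -> [7, 19, 20, 27]
Merge: [15, 16, 25, 34] + [7, 19, 20, 27] -> [7, 15, 16, 19, 20, 25, 27, 34]

Final sorted array: [7, 15, 16, 19, 20, 25, 27, 34]

The merge sort proceeds by recursively splitting the array and merging sorted halves.
After all merges, the sorted array is [7, 15, 16, 19, 20, 25, 27, 34].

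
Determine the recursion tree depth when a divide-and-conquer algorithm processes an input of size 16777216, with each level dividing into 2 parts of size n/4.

For divide and conquer with division factor 4:

Problem sizes at each level:
Level 0: 16777216
Level 1: 4194304
Level 2: 1048576
Level 3: 262144
Level 4: 65536
Level 5: 16384
Level 6: 4096
Level 7: 1024
Level 8: 256
Level 9: 64
Level 10: 16
Level 11: 4
Level 12: 1

The root is level 0 and the size-1 base case is level 12 (the tree spans levels 0 through 12, i.e. 13 levels counting the root), so the depth is the number of divisions: log_4(16777216) = 12

The recursion tree depth is log_4(16777216) = 12. At each level, the problem size is divided by 4, so it takes 12 divisions to reduce to a base case of size 1. The algorithm makes 2 recursive calls at each level.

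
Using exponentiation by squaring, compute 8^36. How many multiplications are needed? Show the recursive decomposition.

Computing 8^36 by squaring (build up from 8^1; each line after the first costs one multiplication):

8^1 = 8
8^2 = (8^1)^2 = 8^2 = 64
8^4 = (8^2)^2 = 64^2 = 4096
8^8 = (8^4)^2 = 4096^2 = 16777216
8^9 = 8 * 8^8 = 8 * 16777216 = 134217728
8^18 = (8^9)^2 = 134217728^2 = 18014398509481984
8^36 = (8^18)^2 = 18014398509481984^2 = 324518553658426726783156020576256

Result: 324518553658426726783156020576256
Multiplications needed: 6 (6 lines after 8^1)

8^36 = 324518553658426726783156020576256. Using exponentiation by squaring, this requires 6 multiplications. The key idea: if the exponent is even, square the half-power; if odd, multiply by the base once.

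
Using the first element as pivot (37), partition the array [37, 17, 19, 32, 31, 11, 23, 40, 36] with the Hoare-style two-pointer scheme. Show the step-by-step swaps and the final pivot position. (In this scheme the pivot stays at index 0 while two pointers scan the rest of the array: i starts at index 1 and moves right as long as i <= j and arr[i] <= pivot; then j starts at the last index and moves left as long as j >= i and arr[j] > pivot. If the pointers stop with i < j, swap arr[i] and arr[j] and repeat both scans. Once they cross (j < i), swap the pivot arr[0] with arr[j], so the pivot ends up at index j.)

Hoare-style two-pointer partition with pivot = 37:

Initial array: [37, 17, 19, 32, 31, 11, 23, 40, 36]

Pointers start at i = 1, j = 8.
i stops at index 7 (arr[7]=40 > 37), j stops at index 8 (arr[8]=36 <= 37): swap arr[7] and arr[8], array becomes [37, 17, 19, 32, 31, 11, 23, 36, 40]
i ends at 8, j ends at 7: the pointers have crossed (j < i), so scanning stops.

Swap pivot arr[0] with arr[7] to place pivot at position 7: [36, 17, 19, 32, 31, 11, 23, 37, 40]
Pivot position: 7

After partitioning with pivot 37, the array becomes [36, 17, 19, 32, 31, 11, 23, 37, 40]. The pivot is placed at index 7. All elements to the left of the pivot are <= 37, and all elements to the right are > 37.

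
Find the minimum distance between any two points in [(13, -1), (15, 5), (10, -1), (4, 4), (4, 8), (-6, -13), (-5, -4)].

Computing all pairwise distances among 7 points:

d((13, -1), (15, 5)) = 6.3246
d((13, -1), (10, -1)) = 3.0 <-- minimum
d((13, -1), (4, 4)) = 10.2956
d((13, -1), (4, 8)) = 12.7279
d((13, -1), (-6, -13)) = 22.4722
d((13, -1), (-5, -4)) = 18.2483
d((15, 5), (10, -1)) = 7.8102
d((15, 5), (4, 4)) = 11.0454
d((15, 5), (4, 8)) = 11.4018
d((15, 5), (-6, -13)) = 27.6586
d((15, 5), (-5, -4)) = 21.9317
d((10, -1), (4, 4)) = 7.8102
d((10, -1), (4, 8)) = 10.8167
d((10, -1), (-6, -13)) = 20.0
d((10, -1), (-5, -4)) = 15.2971
d((4, 4), (4, 8)) = 4.0
d((4, 4), (-6, -13)) = 19.7231
d((4, 4), (-5, -4)) = 12.0416
d((4, 8), (-6, -13)) = 23.2594
d((4, 8), (-5, -4)) = 15.0
d((-6, -13), (-5, -4)) = 9.0554

Closest pair: (13, -1) and (10, -1) with distance 3.0

The closest pair is (13, -1) and (10, -1) with Euclidean distance 3.0. For 7 points, brute-force pairwise comparison is shown above. For large n, the divide-and-conquer algorithm (sort by x, recurse on halves, check the dividing strip) achieves O(n log n).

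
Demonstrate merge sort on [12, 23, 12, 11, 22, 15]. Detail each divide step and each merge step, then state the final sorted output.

Merge sort trace:

Split: [12, 23, 12, 11, 22, 15] -> [12, 23, 12] and [11, 22, 15]
  Split: [12, 23, 12] -> [12] and [23, 12]
    Split: [23, 12] -> [23] and [12]
    Merge: [23] + [12] -> [12, 23]
  Merge: [12] + [12, 23] -> [12, 12, 23]
  Split: [11, 22, 15] -> [11] and [22, 15]
    Split: [22, 15] -> [22] and [15]
    Merge: [22] + [15] -> [15, 22]
  Merge: [11] + [15, 22] -> [11, 15, 22]
Merge: [12, 12, 23] + [11, 15, 22] -> [11, 12, 12, 15, 22, 23]

Final sorted array: [11, 12, 12, 15, 22, 23]

The merge sort proceeds by recursively splitting the array and merging sorted halves.
After all merges, the sorted array is [11, 12, 12, 15, 22, 23].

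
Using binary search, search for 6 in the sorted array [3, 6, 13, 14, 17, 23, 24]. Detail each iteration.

Binary search for 6 in [3, 6, 13, 14, 17, 23, 24]:

lo=0, hi=6, mid=3, arr[mid]=14 -> 14 > 6, search left half
lo=0, hi=2, mid=1, arr[mid]=6 -> Found target at index 1!

Binary search finds 6 at index 1 after 2 comparisons. The search repeatedly halves the search space by comparing with the middle element.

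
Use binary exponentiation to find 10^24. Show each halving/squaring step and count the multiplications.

Computing 10^24 by squaring (build up from 10^1; each line after the first costs one multiplication):

10^1 = 10
10^2 = (10^1)^2 = 10^2 = 100
10^3 = 10 * 10^2 = 10 * 100 = 1000
10^6 = (10^3)^2 = 1000^2 = 1000000
10^12 = (10^6)^2 = 1000000^2 = 1000000000000
10^24 = (10^12)^2 = 1000000000000^2 = 1000000000000000000000000

Result: 1000000000000000000000000
Multiplications needed: 5 (5 lines after 10^1)

10^24 = 1000000000000000000000000. Using exponentiation by squaring, this requires 5 multiplications. The key idea: if the exponent is even, square the half-power; if odd, multiply by the base once.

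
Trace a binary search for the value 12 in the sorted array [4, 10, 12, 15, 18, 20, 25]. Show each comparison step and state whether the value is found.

Binary search for 12 in [4, 10, 12, 15, 18, 20, 25]:

lo=0, hi=6, mid=3, arr[mid]=15 -> 15 > 12, search left half
lo=0, hi=2, mid=1, arr[mid]=10 -> 10 < 12, search right half
lo=2, hi=2, mid=2, arr[mid]=12 -> Found target at index 2!

Binary search finds 12 at index 2 after 3 comparisons. The search repeatedly halves the search space by comparing with the middle element.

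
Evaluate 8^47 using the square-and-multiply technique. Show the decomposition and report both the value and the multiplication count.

Computing 8^47 by squaring (build up from 8^1; each line after the first costs one multiplication):

8^1 = 8
8^2 = (8^1)^2 = 8^2 = 64
8^4 = (8^2)^2 = 64^2 = 4096
8^5 = 8 * 8^4 = 8 * 4096 = 32768
8^10 = (8^5)^2 = 32768^2 = 1073741824
8^11 = 8 * 8^10 = 8 * 1073741824 = 8589934592
8^22 = (8^11)^2 = 8589934592^2 = 73786976294838206464
8^23 = 8 * 8^22 = 8 * 73786976294838206464 = 590295810358705651712
8^46 = (8^23)^2 = 590295810358705651712^2 = 348449143727040986586495598010130648530944
8^47 = 8 * 8^46 = 8 * 348449143727040986586495598010130648530944 = 2787593149816327892691964784081045188247552

Result: 2787593149816327892691964784081045188247552
Multiplications needed: 9 (9 lines after 8^1)

8^47 = 2787593149816327892691964784081045188247552. Using exponentiation by squaring, this requires 9 multiplications. The key idea: if the exponent is even, square the half-power; if odd, multiply by the base once.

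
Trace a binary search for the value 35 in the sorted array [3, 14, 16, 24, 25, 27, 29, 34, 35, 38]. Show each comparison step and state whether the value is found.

Binary search for 35 in [3, 14, 16, 24, 25, 27, 29, 34, 35, 38]:

lo=0, hi=9, mid=4, arr[mid]=25 -> 25 < 35, search right half
lo=5, hi=9, mid=7, arr[mid]=34 -> 34 < 35, search right half
lo=8, hi=9, mid=8, arr[mid]=35 -> Found target at index 8!

Binary search finds 35 at index 8 after 3 comparisons. The search repeatedly halves the search space by comparing with the middle element.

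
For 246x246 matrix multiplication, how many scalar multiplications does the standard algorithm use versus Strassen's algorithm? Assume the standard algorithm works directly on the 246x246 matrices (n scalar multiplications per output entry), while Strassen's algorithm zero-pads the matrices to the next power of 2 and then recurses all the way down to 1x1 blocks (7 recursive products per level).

Matrix multiplication for 246x246 matrices:

Strassen's algorithm requires power-of-2 dimensions. Pad 246x246 to 256x256 (next power of 2).

Standard algorithm: 246^3 = 14886936 multiplications
Strassen's algorithm: 7^(log2(256)) = 7^8 = 5764801 multiplications
Savings: 14886936 - 5764801 = 9122135 multiplications

Standard: 14886936 multiplications (246^3). Strassen: 5764801 multiplications (7^8, after padding to 256x256). Strassen reduces 8 recursive multiplications to 7 at each level.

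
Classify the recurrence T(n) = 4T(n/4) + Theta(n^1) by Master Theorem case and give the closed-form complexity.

Master Theorem for T(n) = 4T(n/4) + O(n^1):

a = 4, b = 4, c = 1
log_b(a) = log_4(4) = 1.0000

Case 2: c = 1 = log_4(4) = 1.0000
T(n) = O(n^1 log n) = O(n log n)

For T(n) = 4T(n/4) + O(n^1): log_4(4) = 1.0000. This is Case 2 of the Master Theorem (c = log_b(a), equal work at all levels), giving O(n log n).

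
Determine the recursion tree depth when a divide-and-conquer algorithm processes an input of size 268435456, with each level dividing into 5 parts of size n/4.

For divide and conquer with division factor 4:

Problem sizes at each level:
Level 0: 268435456
Level 1: 67108864
Level 2: 16777216
Level 3: 4194304
Level 4: 1048576
Level 5: 262144
Level 6: 65536
Level 7: 16384
Level 8: 4096
Level 9: 1024
Level 10: 256
Level 11: 64
Level 12: 16
Level 13: 4
Level 14: 1

The root is level 0 and the size-1 base case is level 14 (the tree spans levels 0 through 14, i.e. 15 levels counting the root), so the depth is the number of divisions: log_4(268435456) = 14

The recursion tree depth is log_4(268435456) = 14. At each level, the problem size is divided by 4, so it takes 14 divisions to reduce to a base case of size 1. The algorithm makes 5 recursive calls at each level.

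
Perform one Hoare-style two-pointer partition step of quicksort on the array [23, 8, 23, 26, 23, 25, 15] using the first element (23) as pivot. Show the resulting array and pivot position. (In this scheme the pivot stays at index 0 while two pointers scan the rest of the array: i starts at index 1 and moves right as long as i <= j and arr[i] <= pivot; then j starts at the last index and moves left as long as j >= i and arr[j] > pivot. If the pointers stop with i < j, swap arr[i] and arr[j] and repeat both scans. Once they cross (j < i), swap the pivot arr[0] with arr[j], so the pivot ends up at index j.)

Hoare-style two-pointer partition with pivot = 23:

Initial array: [23, 8, 23, 26, 23, 25, 15]

Pointers start at i = 1, j = 6.
i stops at index 3 (arr[3]=26 > 23), j stops at index 6 (arr[6]=15 <= 23): swap arr[3] and arr[6], array becomes [23, 8, 23, 15, 23, 25, 26]
i ends at 5, j ends at 4: the pointers have crossed (j < i), so scanning stops.

Swap pivot arr[0] with arr[4] to place pivot at position 4: [23, 8, 23, 15, 23, 25, 26]
Pivot position: 4

After partitioning with pivot 23, the array becomes [23, 8, 23, 15, 23, 25, 26]. The pivot is placed at index 4. All elements to the left of the pivot are <= 23, and all elements to the right are > 23.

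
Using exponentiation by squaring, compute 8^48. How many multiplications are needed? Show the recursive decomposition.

Computing 8^48 by squaring (build up from 8^1; each line after the first costs one multiplication):

8^1 = 8
8^2 = (8^1)^2 = 8^2 = 64
8^3 = 8 * 8^2 = 8 * 64 = 512
8^6 = (8^3)^2 = 512^2 = 262144
8^12 = (8^6)^2 = 262144^2 = 68719476736
8^24 = (8^12)^2 = 68719476736^2 = 4722366482869645213696
8^48 = (8^24)^2 = 4722366482869645213696^2 = 22300745198530623141535718272648361505980416

Result: 22300745198530623141535718272648361505980416
Multiplications needed: 6 (6 lines after 8^1)

8^48 = 22300745198530623141535718272648361505980416. Using exponentiation by squaring, this requires 6 multiplications. The key idea: if the exponent is even, square the half-power; if odd, multiply by the base once.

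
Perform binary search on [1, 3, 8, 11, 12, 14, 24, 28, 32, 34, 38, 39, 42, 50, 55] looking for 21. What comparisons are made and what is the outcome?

Binary search for 21 in [1, 3, 8, 11, 12, 14, 24, 28, 32, 34, 38, 39, 42, 50, 55]:

lo=0, hi=14, mid=7, arr[mid]=28 -> 28 > 21, search left half
lo=0, hi=6, mid=3, arr[mid]=11 -> 11 < 21, search right half
lo=4, hi=6, mid=5, arr[mid]=14 -> 14 < 21, search right half
lo=6, hi=6, mid=6, arr[mid]=24 -> 24 > 21, search left half
lo=6 > hi=5, target 21 not found

Binary search determines that 21 is not in the array after 4 comparisons. The search space was exhausted without finding the target.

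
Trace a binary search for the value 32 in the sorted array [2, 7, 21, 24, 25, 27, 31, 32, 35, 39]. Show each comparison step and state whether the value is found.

Binary search for 32 in [2, 7, 21, 24, 25, 27, 31, 32, 35, 39]:

lo=0, hi=9, mid=4, arr[mid]=25 -> 25 < 32, search right half
lo=5, hi=9, mid=7, arr[mid]=32 -> Found target at index 7!

Binary search finds 32 at index 7 after 2 comparisons. The search repeatedly halves the search space by comparing with the middle element.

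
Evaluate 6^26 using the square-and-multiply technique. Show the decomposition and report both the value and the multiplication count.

Computing 6^26 by squaring (build up from 6^1; each line after the first costs one multiplication):

6^1 = 6
6^2 = (6^1)^2 = 6^2 = 36
6^3 = 6 * 6^2 = 6 * 36 = 216
6^6 = (6^3)^2 = 216^2 = 46656
6^12 = (6^6)^2 = 46656^2 = 2176782336
6^13 = 6 * 6^12 = 6 * 2176782336 = 13060694016
6^26 = (6^13)^2 = 13060694016^2 = 170581728179578208256

Result: 170581728179578208256
Multiplications needed: 6 (6 lines after 6^1)

6^26 = 170581728179578208256. Using exponentiation by squaring, this requires 6 multiplications. The key idea: if the exponent is even, square the half-power; if odd, multiply by the base once.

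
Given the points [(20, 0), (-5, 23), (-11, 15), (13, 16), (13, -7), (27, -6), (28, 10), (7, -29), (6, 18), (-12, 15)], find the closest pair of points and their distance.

Computing all pairwise distances among 10 points:

d((20, 0), (-5, 23)) = 33.9706
d((20, 0), (-11, 15)) = 34.4384
d((20, 0), (13, 16)) = 17.4642
d((20, 0), (13, -7)) = 9.8995
d((20, 0), (27, -6)) = 9.2195
d((20, 0), (28, 10)) = 12.8062
d((20, 0), (7, -29)) = 31.7805
d((20, 0), (6, 18)) = 22.8035
d((20, 0), (-12, 15)) = 35.3412
d((-5, 23), (-11, 15)) = 10.0
d((-5, 23), (13, 16)) = 19.3132
d((-5, 23), (13, -7)) = 34.9857
d((-5, 23), (27, -6)) = 43.1856
d((-5, 23), (28, 10)) = 35.4683
d((-5, 23), (7, -29)) = 53.3667
d((-5, 23), (6, 18)) = 12.083
d((-5, 23), (-12, 15)) = 10.6301
d((-11, 15), (13, 16)) = 24.0208
d((-11, 15), (13, -7)) = 32.5576
d((-11, 15), (27, -6)) = 43.4166
d((-11, 15), (28, 10)) = 39.3192
d((-11, 15), (7, -29)) = 47.5395
d((-11, 15), (6, 18)) = 17.2627
d((-11, 15), (-12, 15)) = 1.0 <-- minimum
d((13, 16), (13, -7)) = 23.0
d((13, 16), (27, -6)) = 26.0768
d((13, 16), (28, 10)) = 16.1555
d((13, 16), (7, -29)) = 45.3982
d((13, 16), (6, 18)) = 7.2801
d((13, 16), (-12, 15)) = 25.02
d((13, -7), (27, -6)) = 14.0357
d((13, -7), (28, 10)) = 22.6716
d((13, -7), (7, -29)) = 22.8035
d((13, -7), (6, 18)) = 25.9615
d((13, -7), (-12, 15)) = 33.3017
d((27, -6), (28, 10)) = 16.0312
d((27, -6), (7, -29)) = 30.4795
d((27, -6), (6, 18)) = 31.8904
d((27, -6), (-12, 15)) = 44.2945
d((28, 10), (7, -29)) = 44.2945
d((28, 10), (6, 18)) = 23.4094
d((28, 10), (-12, 15)) = 40.3113
d((7, -29), (6, 18)) = 47.0106
d((7, -29), (-12, 15)) = 47.927
d((6, 18), (-12, 15)) = 18.2483

Closest pair: (-11, 15) and (-12, 15) with distance 1.0

The closest pair is (-11, 15) and (-12, 15) with Euclidean distance 1.0. For 10 points, brute-force pairwise comparison is shown above. For large n, the divide-and-conquer algorithm (sort by x, recurse on halves, check the dividing strip) achieves O(n log n).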